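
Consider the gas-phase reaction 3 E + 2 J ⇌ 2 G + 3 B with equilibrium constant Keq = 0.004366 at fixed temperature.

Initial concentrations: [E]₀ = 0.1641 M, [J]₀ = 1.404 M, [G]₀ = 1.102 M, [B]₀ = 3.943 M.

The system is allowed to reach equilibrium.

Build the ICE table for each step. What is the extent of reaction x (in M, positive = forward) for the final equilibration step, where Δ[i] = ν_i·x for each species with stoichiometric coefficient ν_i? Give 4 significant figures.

Q₀ = 8546 vs Keq = 0.004366 ⇒ Q>K, reverse
Step 1:
                   E          J          G          B
  init        0.1641      1.404      1.102      3.943
  Δ            1.515       1.01      -1.01     -1.515
  eq           1.679      2.414    0.09178      2.428
  solve Keq expr → x = -0.5051; check Q = 0.004366

x = -0.5051 M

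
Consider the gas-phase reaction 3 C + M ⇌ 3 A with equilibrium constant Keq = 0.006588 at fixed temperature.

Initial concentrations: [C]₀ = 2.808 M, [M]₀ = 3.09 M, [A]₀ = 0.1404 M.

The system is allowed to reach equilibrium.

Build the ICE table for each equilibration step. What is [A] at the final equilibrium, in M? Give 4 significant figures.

[A]_eq = 0.6236 M

Q₀ = 4.0453e-05 vs Keq = 0.006588 ⇒ Q<K, forward
Step 1:
                   C          M          A
  Initial      2.808       3.09     0.1404
  Change     -0.4832    -0.1611     0.4832
  Equil        2.325      2.929     0.6236
  solve Keq expr → x = 0.1611; check Q = 0.006588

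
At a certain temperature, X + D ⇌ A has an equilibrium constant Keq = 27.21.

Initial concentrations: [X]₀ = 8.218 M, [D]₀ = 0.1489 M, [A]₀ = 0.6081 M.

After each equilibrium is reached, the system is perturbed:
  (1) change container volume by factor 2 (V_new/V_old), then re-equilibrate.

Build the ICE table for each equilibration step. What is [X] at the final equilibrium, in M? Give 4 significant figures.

Q₀ = 0.497 vs Keq = 27.21 ⇒ Q<K, forward
Step 1:
                   X          D          A
  init         8.218     0.1489     0.6081
  Δ          -0.1455    -0.1455     0.1455
  eq           8.073   0.003431     0.7536
  solve Keq expr → x = 0.1455; check Q = 27.21
Then change container volume by factor 2 (V_new/V_old).
Step 2:
                   X          D          A
  init         4.036   0.001715     0.3768
  Δ         0.001698   0.001698  -0.001698
  eq           4.038   0.003414     0.3751
  solve Keq expr → x = -0.001698; check Q = 27.21

[X]_eq = 4.038 M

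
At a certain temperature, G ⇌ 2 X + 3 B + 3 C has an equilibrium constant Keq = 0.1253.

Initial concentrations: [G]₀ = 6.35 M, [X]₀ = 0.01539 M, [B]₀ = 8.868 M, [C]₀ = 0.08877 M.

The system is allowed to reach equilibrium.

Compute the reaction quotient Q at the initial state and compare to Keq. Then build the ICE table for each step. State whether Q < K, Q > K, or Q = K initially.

Q₀ = 1.8196e-05; Q < K (proceeds forward)

Q₀ = 1.8196e-05 vs Keq = 0.1253 ⇒ Q<K, forward
Step 1:
                    G           X           B           C
  I              6.35     0.01539       8.868     0.08877
  C          -0.07903      0.1581      0.2371      0.2371
  E             6.271      0.1734       9.105      0.3259
  solve Keq expr → x = 0.07903; check Q = 0.1253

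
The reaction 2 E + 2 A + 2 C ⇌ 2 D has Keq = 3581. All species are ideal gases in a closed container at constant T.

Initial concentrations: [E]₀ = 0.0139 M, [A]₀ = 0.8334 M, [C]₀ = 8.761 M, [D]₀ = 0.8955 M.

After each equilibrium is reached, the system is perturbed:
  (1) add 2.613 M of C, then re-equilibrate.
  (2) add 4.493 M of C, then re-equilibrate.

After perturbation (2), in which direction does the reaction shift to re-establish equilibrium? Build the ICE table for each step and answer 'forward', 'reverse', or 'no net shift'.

Direction: forward

Q₀ = 77.86 vs Keq = 3581 ⇒ Q<K, forward
Step 1:
                   E          A          C          D
  Initial     0.0139     0.8334      8.761     0.8955
  Change    -0.01179   -0.01179   -0.01179    0.01179
  Equil     0.002109     0.8216      8.749     0.9073
  solve Keq expr → x = 0.005895; check Q = 3581
Then add 2.613 M of C.
Step 2:
                   E          A          C          D
  Initial   0.002109     0.8216      11.36     0.9073
  Change  -4.8316e-04 -4.8316e-04 -4.8316e-04 4.8316e-04
  Equil     0.001626     0.8211      11.36     0.9078
  solve Keq expr → x = 2.4158e-04; check Q = 3581
Then add 4.493 M of C.
Step 3:
                   E          A          C          D
  Initial   0.001626     0.8211      15.85     0.9078
  Change  -4.5951e-04 -4.5951e-04 -4.5951e-04 4.5951e-04
  Equil     0.001166     0.8207      15.85     0.9082
  solve Keq expr → x = 2.2975e-04; check Q = 3581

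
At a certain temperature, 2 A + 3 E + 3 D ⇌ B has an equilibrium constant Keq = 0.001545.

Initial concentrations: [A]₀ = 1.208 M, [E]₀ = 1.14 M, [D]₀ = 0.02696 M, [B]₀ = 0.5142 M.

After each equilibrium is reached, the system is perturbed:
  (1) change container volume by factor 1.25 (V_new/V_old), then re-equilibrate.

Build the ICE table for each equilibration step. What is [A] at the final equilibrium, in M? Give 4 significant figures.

Q₀ = 1.2137e+04 vs Keq = 0.001545 ⇒ Q>K, reverse
Step 1:
                  A         E         D         B
  init        1.208      1.14   0.02696    0.5142
  Δ          0.7764     1.165     1.165   -0.3882
  eq          1.984     2.305     1.192     0.126
  solve Keq expr → x = -0.3882; check Q = 0.001545
Then change container volume by factor 1.25 (V_new/V_old).
Step 2:
                  A         E         D         B
  init        1.588     1.844    0.9533    0.1008
  Δ          0.1046     0.157     0.157  -0.05232
  eq          1.692     2.001      1.11   0.04848
  solve Keq expr → x = -0.05232; check Q = 0.001545

[A]_eq = 1.692 M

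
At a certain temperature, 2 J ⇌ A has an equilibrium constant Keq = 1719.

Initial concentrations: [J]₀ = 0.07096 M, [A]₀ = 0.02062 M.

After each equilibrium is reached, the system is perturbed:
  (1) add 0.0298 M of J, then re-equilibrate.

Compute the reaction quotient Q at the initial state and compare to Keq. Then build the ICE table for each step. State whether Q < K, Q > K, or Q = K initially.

Q₀ = 4.095; Q < K (proceeds forward)

Q₀ = 4.095 vs Keq = 1719 ⇒ Q<K, forward
Step 1:
                  J         A
  Initial   0.07096   0.02062
  Change   -0.06539    0.0327
  Equil    0.005569   0.05332
  solve Keq expr → x = 0.0327; check Q = 1719
Then add 0.0298 M of J.
Step 2:
                  J         A
  Initial   0.03537   0.05332
  Change   -0.02909   0.01454
  Equil    0.006283   0.06786
  solve Keq expr → x = 0.01454; check Q = 1719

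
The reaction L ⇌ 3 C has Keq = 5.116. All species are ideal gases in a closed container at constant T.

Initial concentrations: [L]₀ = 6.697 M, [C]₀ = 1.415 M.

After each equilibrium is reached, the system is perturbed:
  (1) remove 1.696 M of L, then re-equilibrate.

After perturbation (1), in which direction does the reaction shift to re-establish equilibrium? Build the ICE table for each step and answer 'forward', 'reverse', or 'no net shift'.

Direction: reverse

Q₀ = 0.423 vs Keq = 5.116 ⇒ Q<K, forward
Step 1:
                    L           C
  init          6.697       1.415
  Δ           -0.5788       1.736
  eq            6.118       3.151
  solve Keq expr → x = 0.5788; check Q = 5.116
Then remove 1.696 M of L.
Step 2:
                    L           C
  init          4.422       3.151
  Δ            0.1006     -0.3019
  eq            4.523        2.85
  solve Keq expr → x = -0.1006; check Q = 5.116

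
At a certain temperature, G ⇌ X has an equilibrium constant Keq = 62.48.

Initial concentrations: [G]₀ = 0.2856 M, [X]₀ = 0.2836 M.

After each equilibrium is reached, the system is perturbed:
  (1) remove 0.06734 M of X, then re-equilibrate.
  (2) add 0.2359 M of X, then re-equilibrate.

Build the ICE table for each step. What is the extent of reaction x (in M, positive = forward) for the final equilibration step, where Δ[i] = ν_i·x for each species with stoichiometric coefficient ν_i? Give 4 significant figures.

Q₀ = 0.993 vs Keq = 62.48 ⇒ Q<K, forward
Step 1:
                  G         X
  Initial    0.2856    0.2836
  Change    -0.2766    0.2766
  Equil    0.008967    0.5602
  solve Keq expr → x = 0.2766; check Q = 62.48
Then remove 0.06734 M of X.
Step 2:
                  G         X
  Initial  0.008967    0.4929
  Change  -0.001061  0.001061
  Equil    0.007906     0.494
  solve Keq expr → x = 0.001061; check Q = 62.48
Then add 0.2359 M of X.
Step 3:
                  G         X
  Initial  0.007906    0.7299
  Change   0.003716 -0.003716
  Equil     0.01162    0.7261
  solve Keq expr → x = -0.003716; check Q = 62.48

x = -0.003716 M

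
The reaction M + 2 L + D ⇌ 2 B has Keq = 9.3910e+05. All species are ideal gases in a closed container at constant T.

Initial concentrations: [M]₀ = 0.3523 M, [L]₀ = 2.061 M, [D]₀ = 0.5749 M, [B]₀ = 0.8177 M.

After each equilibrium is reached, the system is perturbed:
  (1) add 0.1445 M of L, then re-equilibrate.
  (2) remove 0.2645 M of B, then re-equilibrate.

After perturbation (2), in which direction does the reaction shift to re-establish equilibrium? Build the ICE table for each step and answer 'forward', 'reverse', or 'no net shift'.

Q₀ = 0.7772 vs Keq = 9.3910e+05 ⇒ Q<K, forward
Step 1:
                    M           L           D           B
  I            0.3523       2.061      0.5749      0.8177
  C           -0.3523     -0.7046     -0.3523      0.7046
  E        6.0251e-06       1.356      0.2226       1.522
  solve Keq expr → x = 0.3523; check Q = 9.3910e+05
Then add 0.1445 M of L.
Step 2:
                    M           L           D           B
  I        6.0251e-06       1.501      0.2226       1.522
  C       -1.1042e-06 -2.2084e-06 -1.1042e-06  2.2084e-06
  E        4.9208e-06       1.501      0.2226       1.522
  solve Keq expr → x = 1.1042e-06; check Q = 9.3910e+05
Then remove 0.2645 M of B.
Step 3:
                    M           L           D           B
  I        4.9208e-06       1.501      0.2226       1.258
  C       -1.5614e-06 -3.1228e-06 -1.5614e-06  3.1228e-06
  E        3.3594e-06       1.501      0.2226       1.258
  solve Keq expr → x = 1.5614e-06; check Q = 9.3910e+05

Direction: forward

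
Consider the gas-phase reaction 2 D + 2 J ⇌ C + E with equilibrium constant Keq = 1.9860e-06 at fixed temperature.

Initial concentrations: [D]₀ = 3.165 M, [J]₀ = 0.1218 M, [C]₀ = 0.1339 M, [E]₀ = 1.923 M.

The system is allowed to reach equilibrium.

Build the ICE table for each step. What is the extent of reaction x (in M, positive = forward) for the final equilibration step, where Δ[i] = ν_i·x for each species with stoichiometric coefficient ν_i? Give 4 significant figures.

Q₀ = 1.733 vs Keq = 1.9860e-06 ⇒ Q>K, reverse
Step 1:
                    D           J           C           E
  Initial       3.165      0.1218      0.1339       1.923
  Change       0.2678      0.2678     -0.1339     -0.1339
  Equil         3.433      0.3896  1.9855e-06       1.789
  solve Keq expr → x = -0.1339; check Q = 1.9860e-06

x = -0.1339 M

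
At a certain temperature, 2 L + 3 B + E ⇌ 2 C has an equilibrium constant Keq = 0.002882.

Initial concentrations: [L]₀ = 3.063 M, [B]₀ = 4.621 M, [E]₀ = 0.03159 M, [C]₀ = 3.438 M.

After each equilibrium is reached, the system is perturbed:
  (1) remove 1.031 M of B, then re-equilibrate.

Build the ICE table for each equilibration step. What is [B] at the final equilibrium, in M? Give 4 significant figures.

Q₀ = 0.4042 vs Keq = 0.002882 ⇒ Q>K, reverse
Step 1:
                  L         B         E         C
  I           3.063     4.621   0.03159     3.438
  C           1.008     1.512    0.5041    -1.008
  E           4.071     6.133    0.5357      2.43
  solve Keq expr → x = -0.5041; check Q = 0.002882
Then remove 1.031 M of B.
Step 2:
                  L         B         E         C
  I           4.071     5.102    0.5357      2.43
  C          0.1806    0.2708   0.09028   -0.1806
  E           4.252     5.373     0.626     2.249
  solve Keq expr → x = -0.09028; check Q = 0.002882

[B]_eq = 5.373 M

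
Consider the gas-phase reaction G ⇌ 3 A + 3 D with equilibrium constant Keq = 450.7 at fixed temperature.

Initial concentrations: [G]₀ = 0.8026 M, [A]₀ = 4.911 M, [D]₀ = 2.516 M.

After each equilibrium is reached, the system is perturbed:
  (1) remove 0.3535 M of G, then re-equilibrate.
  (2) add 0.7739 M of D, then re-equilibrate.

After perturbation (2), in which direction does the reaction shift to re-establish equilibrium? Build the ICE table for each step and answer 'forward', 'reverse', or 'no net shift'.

Q₀ = 2350 vs Keq = 450.7 ⇒ Q>K, reverse
Step 1:
                  G         A         D
  init       0.8026     4.911     2.516
  Δ           0.228   -0.6839   -0.6839
  eq          1.031     4.227     1.832
  solve Keq expr → x = -0.228; check Q = 450.7
Then remove 0.3535 M of G.
Step 2:
                  G         A         D
  init       0.6771     4.227     1.832
  Δ         0.04823   -0.1447   -0.1447
  eq         0.7253     4.082     1.687
  solve Keq expr → x = -0.04823; check Q = 450.7
Then add 0.7739 M of D.
Step 3:
                  G         A         D
  init       0.7253     4.082     2.461
  Δ          0.1486   -0.4457   -0.4457
  eq         0.8739     3.637     2.016
  solve Keq expr → x = -0.1486; check Q = 450.7

Direction: reverse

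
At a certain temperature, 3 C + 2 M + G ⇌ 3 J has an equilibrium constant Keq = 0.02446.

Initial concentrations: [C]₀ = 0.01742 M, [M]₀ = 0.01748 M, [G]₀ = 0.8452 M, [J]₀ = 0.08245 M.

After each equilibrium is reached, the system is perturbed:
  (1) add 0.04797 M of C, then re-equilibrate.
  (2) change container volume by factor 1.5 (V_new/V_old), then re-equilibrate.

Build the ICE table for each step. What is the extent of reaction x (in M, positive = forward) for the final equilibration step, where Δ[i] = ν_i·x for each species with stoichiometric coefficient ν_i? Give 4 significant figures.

Q₀ = 4.1057e+05 vs Keq = 0.02446 ⇒ Q>K, reverse
Step 1:
                  C         M         G         J
  Initial   0.01742   0.01748    0.8452   0.08245
  Change    0.07798   0.05199   0.02599  -0.07798
  Equil      0.0954   0.06947    0.8712   0.00447
  solve Keq expr → x = -0.02599; check Q = 0.02446
Then add 0.04797 M of C.
Step 2:
                  C         M         G         J
  Initial    0.1434   0.06947    0.8712   0.00447
  Change  -0.002061 -0.001374 -6.8716e-04  0.002061
  Equil      0.1413   0.06809    0.8705  0.006531
  solve Keq expr → x = 6.8716e-04; check Q = 0.02446
Then change container volume by factor 1.5 (V_new/V_old).
Step 3:
                  C         M         G         J
  Initial   0.09421    0.0454    0.5803  0.004354
  Change   0.001369 9.1269e-04 4.5634e-04 -0.001369
  Equil     0.09558   0.04631    0.5808  0.002985
  solve Keq expr → x = -4.5634e-04; check Q = 0.02446

x = -4.5634e-04 M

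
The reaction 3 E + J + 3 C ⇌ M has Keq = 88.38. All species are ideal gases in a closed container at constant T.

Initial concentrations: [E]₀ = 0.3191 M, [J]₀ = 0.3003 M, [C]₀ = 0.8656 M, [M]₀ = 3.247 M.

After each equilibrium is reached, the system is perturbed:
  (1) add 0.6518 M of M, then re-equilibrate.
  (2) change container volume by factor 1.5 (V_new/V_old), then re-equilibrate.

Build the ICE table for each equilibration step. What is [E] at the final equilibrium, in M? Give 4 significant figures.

Q₀ = 513.1 vs Keq = 88.38 ⇒ Q>K, reverse
Step 1:
                   E          J          C          M
  I           0.3191     0.3003     0.8656      3.247
  C           0.1456    0.04853     0.1456   -0.04853
  E           0.4647     0.3488      1.011      3.198
  solve Keq expr → x = -0.04853; check Q = 88.38
Then add 0.6518 M of M.
Step 2:
                   E          J          C          M
  I           0.4647     0.3488      1.011       3.85
  C          0.01799   0.005997    0.01799  -0.005997
  E           0.4827     0.3548      1.029      3.844
  solve Keq expr → x = -0.005997; check Q = 88.38
Then change container volume by factor 1.5 (V_new/V_old).
Step 3:
                   E          J          C          M
  I           0.3218     0.2366     0.6861      2.563
  C           0.1943    0.06477     0.1943   -0.06477
  E           0.5161     0.3013     0.8804      2.498
  solve Keq expr → x = -0.06477; check Q = 88.38

[E]_eq = 0.5161 M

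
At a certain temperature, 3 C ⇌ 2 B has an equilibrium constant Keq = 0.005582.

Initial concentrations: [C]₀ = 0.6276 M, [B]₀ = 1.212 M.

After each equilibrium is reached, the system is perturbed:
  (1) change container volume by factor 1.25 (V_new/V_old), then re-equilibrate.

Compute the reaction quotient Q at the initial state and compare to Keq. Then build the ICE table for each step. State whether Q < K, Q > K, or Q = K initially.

Q₀ = 5.942; Q > K (proceeds reverse)

Q₀ = 5.942 vs Keq = 0.005582 ⇒ Q>K, reverse
Step 1:
                  C         B
  init       0.6276     1.212
  Δ           1.476    -0.984
  eq          2.104     0.228
  solve Keq expr → x = -0.492; check Q = 0.005582
Then change container volume by factor 1.25 (V_new/V_old).
Step 2:
                  C         B
  init        1.683    0.1824
  Δ         0.02369   -0.0158
  eq          1.707    0.1666
  solve Keq expr → x = -0.007898; check Q = 0.005582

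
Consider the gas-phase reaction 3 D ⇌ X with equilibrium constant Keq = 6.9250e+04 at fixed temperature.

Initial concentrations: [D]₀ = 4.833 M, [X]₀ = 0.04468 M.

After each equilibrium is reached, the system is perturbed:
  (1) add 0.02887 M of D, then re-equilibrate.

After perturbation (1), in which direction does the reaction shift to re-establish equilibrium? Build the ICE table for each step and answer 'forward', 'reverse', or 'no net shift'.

Direction: forward

Q₀ = 3.9579e-04 vs Keq = 6.9250e+04 ⇒ Q<K, forward
Step 1:
                  D         X
  init        4.833   0.04468
  Δ          -4.804     1.601
  eq        0.02875     1.646
  solve Keq expr → x = 1.601; check Q = 6.9250e+04
Then add 0.02887 M of D.
Step 2:
                  D         X
  init      0.05762     1.646
  Δ        -0.02881  0.009605
  eq        0.02881     1.656
  solve Keq expr → x = 0.009605; check Q = 6.9250e+04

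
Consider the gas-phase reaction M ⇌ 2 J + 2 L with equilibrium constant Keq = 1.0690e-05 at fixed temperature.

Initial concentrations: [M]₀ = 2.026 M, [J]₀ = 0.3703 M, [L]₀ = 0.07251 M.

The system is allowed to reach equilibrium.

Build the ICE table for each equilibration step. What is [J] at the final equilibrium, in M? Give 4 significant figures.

[J]_eq = 0.3128 M

Q₀ = 3.5585e-04 vs Keq = 1.0690e-05 ⇒ Q>K, reverse
Step 1:
                  M         J         L
  I           2.026    0.3703   0.07251
  C         0.02876  -0.05753  -0.05753
  E           2.055    0.3128   0.01498
  solve Keq expr → x = -0.02876; check Q = 1.0690e-05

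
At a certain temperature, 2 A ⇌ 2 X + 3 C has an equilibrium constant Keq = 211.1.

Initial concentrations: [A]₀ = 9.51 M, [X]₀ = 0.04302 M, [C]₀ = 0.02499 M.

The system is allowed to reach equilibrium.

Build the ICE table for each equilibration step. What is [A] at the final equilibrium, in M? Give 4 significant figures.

[A]_eq = 5.137 M

Q₀ = 3.1936e-10 vs Keq = 211.1 ⇒ Q<K, forward
Step 1:
                  A         X         C
  Initial      9.51   0.04302   0.02499
  Change     -4.373     4.373      6.56
  Equil       5.137     4.416     6.585
  solve Keq expr → x = 2.187; check Q = 211.1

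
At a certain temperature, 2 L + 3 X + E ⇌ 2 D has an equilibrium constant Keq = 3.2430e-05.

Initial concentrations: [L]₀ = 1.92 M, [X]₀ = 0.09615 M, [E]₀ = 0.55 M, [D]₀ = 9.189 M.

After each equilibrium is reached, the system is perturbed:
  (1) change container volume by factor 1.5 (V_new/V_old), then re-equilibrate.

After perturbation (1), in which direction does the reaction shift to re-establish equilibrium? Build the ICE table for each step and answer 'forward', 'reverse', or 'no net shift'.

Direction: reverse

Q₀ = 4.6851e+04 vs Keq = 3.2430e-05 ⇒ Q>K, reverse
Step 1:
                    L           X           E           D
  Initial        1.92     0.09615        0.55       9.189
  Change        6.409       9.613       3.204      -6.409
  Equil         8.329       9.709       3.754        2.78
  solve Keq expr → x = -3.204; check Q = 3.2430e-05
Then change container volume by factor 1.5 (V_new/V_old).
Step 2:
                    L           X           E           D
  Initial       5.552       6.473       2.503       1.854
  Change       0.6477      0.9716      0.3239     -0.6477
  Equil           6.2       7.444       2.827       1.206
  solve Keq expr → x = -0.3239; check Q = 3.2430e-05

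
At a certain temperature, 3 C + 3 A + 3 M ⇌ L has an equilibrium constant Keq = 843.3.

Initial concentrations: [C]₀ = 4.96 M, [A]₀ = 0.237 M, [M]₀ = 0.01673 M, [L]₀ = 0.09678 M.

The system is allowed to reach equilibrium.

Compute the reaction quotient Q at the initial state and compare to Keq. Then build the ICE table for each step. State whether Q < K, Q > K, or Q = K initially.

Q₀ = 1.2724e+04; Q > K (proceeds reverse)

Q₀ = 1.2724e+04 vs Keq = 843.3 ⇒ Q>K, reverse
Step 1:
                  C         A         M         L
  init         4.96     0.237   0.01673   0.09678
  Δ         0.02029   0.02029   0.02029 -0.006763
  eq           4.98    0.2573   0.03702   0.09002
  solve Keq expr → x = -0.006763; check Q = 843.3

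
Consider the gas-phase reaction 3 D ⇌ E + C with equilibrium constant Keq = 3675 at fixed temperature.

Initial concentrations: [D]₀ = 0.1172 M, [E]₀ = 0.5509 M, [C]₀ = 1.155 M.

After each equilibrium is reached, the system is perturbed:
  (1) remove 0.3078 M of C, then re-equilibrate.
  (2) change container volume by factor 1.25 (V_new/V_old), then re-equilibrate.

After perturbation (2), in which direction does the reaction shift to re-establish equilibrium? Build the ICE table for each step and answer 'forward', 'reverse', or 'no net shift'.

Direction: reverse

Q₀ = 395.3 vs Keq = 3675 ⇒ Q<K, forward
Step 1:
                    D           E           C
  I            0.1172      0.5509       1.155
  C          -0.06047     0.02016     0.02016
  E           0.05673      0.5711       1.175
  solve Keq expr → x = 0.02016; check Q = 3675
Then remove 0.3078 M of C.
Step 2:
                    D           E           C
  I           0.05673      0.5711      0.8674
  C         -0.005373    0.001791    0.001791
  E           0.05136      0.5728      0.8691
  solve Keq expr → x = 0.001791; check Q = 3675
Then change container volume by factor 1.25 (V_new/V_old).
Step 3:
                    D           E           C
  I           0.04109      0.4583      0.6953
  C          0.003117   -0.001039   -0.001039
  E           0.04421      0.4572      0.6943
  solve Keq expr → x = -0.001039; check Q = 3675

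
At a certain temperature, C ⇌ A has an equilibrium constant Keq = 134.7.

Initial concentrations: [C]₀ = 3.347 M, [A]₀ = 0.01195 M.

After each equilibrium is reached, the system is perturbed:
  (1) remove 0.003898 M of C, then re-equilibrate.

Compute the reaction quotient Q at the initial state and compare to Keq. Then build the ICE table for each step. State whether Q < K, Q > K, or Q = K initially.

Q₀ = 0.00357 vs Keq = 134.7 ⇒ Q<K, forward
Step 1:
                  C         A
  I           3.347   0.01195
  C          -3.322     3.322
  E         0.02475     3.334
  solve Keq expr → x = 3.322; check Q = 134.7
Then remove 0.003898 M of C.
Step 2:
                  C         A
  I         0.02085     3.334
  C        0.003869 -0.003869
  E         0.02472      3.33
  solve Keq expr → x = -0.003869; check Q = 134.7

Q₀ = 0.00357; Q < K (proceeds forward)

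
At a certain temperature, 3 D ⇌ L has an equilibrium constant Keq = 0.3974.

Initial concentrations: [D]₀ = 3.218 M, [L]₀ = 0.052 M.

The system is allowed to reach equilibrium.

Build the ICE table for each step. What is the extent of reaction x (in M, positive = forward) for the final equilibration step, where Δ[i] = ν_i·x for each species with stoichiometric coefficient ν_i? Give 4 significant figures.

Q₀ = 0.00156 vs Keq = 0.3974 ⇒ Q<K, forward
Step 1:
                  D         L
  I           3.218     0.052
  C              -2    0.6666
  E           1.218    0.7186
  solve Keq expr → x = 0.6666; check Q = 0.3974

x = 0.6666 M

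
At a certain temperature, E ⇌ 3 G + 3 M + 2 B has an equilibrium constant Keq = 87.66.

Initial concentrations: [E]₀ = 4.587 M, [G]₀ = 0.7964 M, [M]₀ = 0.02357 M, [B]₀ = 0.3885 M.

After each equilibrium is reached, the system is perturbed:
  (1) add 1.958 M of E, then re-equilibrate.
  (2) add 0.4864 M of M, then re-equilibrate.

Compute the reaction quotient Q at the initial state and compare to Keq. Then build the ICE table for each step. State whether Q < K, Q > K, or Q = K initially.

Q₀ = 2.1763e-07; Q < K (proceeds forward)

Q₀ = 2.1763e-07 vs Keq = 87.66 ⇒ Q<K, forward
Step 1:
                  E         G         M         B
  init        4.587    0.7964   0.02357    0.3885
  Δ         -0.6242     1.873     1.873     1.248
  eq          3.963     2.669     1.896     1.637
  solve Keq expr → x = 0.6242; check Q = 87.66
Then add 1.958 M of E.
Step 2:
                  E         G         M         B
  init        5.921     2.669     1.896     1.637
  Δ        -0.03836    0.1151    0.1151   0.07672
  eq          5.882     2.784     2.011     1.714
  solve Keq expr → x = 0.03836; check Q = 87.66
Then add 0.4864 M of M.
Step 3:
                  E         G         M         B
  init        5.882     2.784     2.498     1.714
  Δ         0.06691   -0.2007   -0.2007   -0.1338
  eq          5.949     2.583     2.297      1.58
  solve Keq expr → x = -0.06691; check Q = 87.66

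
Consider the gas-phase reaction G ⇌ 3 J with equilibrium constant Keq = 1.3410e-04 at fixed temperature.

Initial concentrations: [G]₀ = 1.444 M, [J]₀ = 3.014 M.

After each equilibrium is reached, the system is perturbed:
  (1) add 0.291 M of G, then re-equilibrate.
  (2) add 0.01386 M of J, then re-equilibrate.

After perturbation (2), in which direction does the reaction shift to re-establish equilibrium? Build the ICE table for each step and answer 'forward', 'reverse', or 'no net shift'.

Q₀ = 18.96 vs Keq = 1.3410e-04 ⇒ Q>K, reverse
Step 1:
                  G         J
  Initial     1.444     3.014
  Change     0.9817    -2.945
  Equil       2.426   0.06877
  solve Keq expr → x = -0.9817; check Q = 1.3410e-04
Then add 0.291 M of G.
Step 2:
                  G         J
  Initial     2.717   0.06877
  Change  -8.7974e-04  0.002639
  Equil       2.716   0.07141
  solve Keq expr → x = 8.7974e-04; check Q = 1.3410e-04
Then add 0.01386 M of J.
Step 3:
                  G         J
  Initial     2.716   0.08527
  Change   0.004607  -0.01382
  Equil        2.72   0.07145
  solve Keq expr → x = -0.004607; check Q = 1.3410e-04

Direction: reverse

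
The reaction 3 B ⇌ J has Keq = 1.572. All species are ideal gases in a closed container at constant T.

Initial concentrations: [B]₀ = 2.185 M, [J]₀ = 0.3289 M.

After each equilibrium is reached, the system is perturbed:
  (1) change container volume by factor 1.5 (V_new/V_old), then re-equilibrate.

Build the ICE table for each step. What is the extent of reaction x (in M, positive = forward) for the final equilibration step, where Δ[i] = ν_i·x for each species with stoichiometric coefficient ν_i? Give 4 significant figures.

x = -0.04768 M

Q₀ = 0.03153 vs Keq = 1.572 ⇒ Q<K, forward
Step 1:
                    B           J
  I             2.185      0.3289
  C            -1.389      0.4631
  E            0.7957       0.792
  solve Keq expr → x = 0.4631; check Q = 1.572
Then change container volume by factor 1.5 (V_new/V_old).
Step 2:
                    B           J
  I            0.5305       0.528
  C            0.1431    -0.04768
  E            0.6735      0.4803
  solve Keq expr → x = -0.04768; check Q = 1.572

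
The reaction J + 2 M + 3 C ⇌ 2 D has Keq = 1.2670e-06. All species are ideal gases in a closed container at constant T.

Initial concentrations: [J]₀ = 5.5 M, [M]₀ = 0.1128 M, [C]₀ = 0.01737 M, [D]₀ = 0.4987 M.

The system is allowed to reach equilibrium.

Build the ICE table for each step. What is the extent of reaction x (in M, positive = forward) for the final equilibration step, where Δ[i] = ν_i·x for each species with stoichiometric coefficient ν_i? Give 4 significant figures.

x = -0.2488 M

Q₀ = 6.7811e+05 vs Keq = 1.2670e-06 ⇒ Q>K, reverse
Step 1:
                    J           M           C           D
  init            5.5      0.1128     0.01737      0.4987
  Δ            0.2488      0.4976      0.7464     -0.4976
  eq            5.749      0.6104      0.7638      0.0011
  solve Keq expr → x = -0.2488; check Q = 1.2670e-06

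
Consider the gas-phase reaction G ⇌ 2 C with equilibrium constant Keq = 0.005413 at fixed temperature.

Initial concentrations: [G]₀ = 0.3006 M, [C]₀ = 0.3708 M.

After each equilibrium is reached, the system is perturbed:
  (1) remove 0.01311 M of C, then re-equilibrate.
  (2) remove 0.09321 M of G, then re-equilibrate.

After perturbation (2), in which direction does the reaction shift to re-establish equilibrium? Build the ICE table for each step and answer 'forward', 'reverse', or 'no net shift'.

Q₀ = 0.4574 vs Keq = 0.005413 ⇒ Q>K, reverse
Step 1:
                   G          C
  I           0.3006     0.3708
  C           0.1604    -0.3208
  E            0.461    0.04996
  solve Keq expr → x = -0.1604; check Q = 0.005413
Then remove 0.01311 M of C.
Step 2:
                   G          C
  I            0.461    0.03685
  C        -0.006382    0.01276
  E           0.4546    0.04961
  solve Keq expr → x = 0.006382; check Q = 0.005413
Then remove 0.09321 M of G.
Step 3:
                   G          C
  I           0.3614    0.04961
  C         0.002609  -0.005217
  E            0.364    0.04439
  solve Keq expr → x = -0.002609; check Q = 0.005413

Direction: reverse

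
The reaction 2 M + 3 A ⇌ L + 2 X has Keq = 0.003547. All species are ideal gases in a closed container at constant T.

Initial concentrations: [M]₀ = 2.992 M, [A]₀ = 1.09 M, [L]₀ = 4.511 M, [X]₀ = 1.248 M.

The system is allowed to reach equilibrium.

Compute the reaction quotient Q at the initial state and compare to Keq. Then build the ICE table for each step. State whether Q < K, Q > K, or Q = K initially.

Q₀ = 0.606 vs Keq = 0.003547 ⇒ Q>K, reverse
Step 1:
                   M          A          L          X
  I            2.992       1.09      4.511      1.248
  C            0.841      1.261    -0.4205     -0.841
  E            3.833      2.351      4.091      0.407
  solve Keq expr → x = -0.4205; check Q = 0.003547

Q₀ = 0.606; Q > K (proceeds reverse)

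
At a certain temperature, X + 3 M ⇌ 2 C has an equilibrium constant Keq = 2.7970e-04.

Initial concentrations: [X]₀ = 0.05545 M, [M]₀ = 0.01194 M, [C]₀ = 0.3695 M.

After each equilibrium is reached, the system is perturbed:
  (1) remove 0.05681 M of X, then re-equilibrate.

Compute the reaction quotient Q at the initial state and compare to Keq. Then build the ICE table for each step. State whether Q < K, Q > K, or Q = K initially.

Q₀ = 1.4465e+06; Q > K (proceeds reverse)

Q₀ = 1.4465e+06 vs Keq = 2.7970e-04 ⇒ Q>K, reverse
Step 1:
                   X          M          C
  Initial    0.05545    0.01194     0.3695
  Change       0.183     0.5491    -0.3661
  Equil       0.2385      0.561   0.003432
  solve Keq expr → x = -0.183; check Q = 2.7970e-04
Then remove 0.05681 M of X.
Step 2:
                   X          M          C
  Initial     0.1817      0.561   0.003432
  Change  2.1481e-04 6.4443e-04 -4.2962e-04
  Equil       0.1819     0.5617   0.003003
  solve Keq expr → x = -2.1481e-04; check Q = 2.7970e-04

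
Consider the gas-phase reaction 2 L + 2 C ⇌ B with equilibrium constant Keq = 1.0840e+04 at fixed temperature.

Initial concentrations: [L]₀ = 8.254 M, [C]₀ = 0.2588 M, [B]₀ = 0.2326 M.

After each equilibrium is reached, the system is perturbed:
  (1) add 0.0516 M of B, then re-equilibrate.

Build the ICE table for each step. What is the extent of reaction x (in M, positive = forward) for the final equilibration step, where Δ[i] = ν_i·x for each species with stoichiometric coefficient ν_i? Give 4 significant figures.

x = -2.4894e-05 M

Q₀ = 0.05097 vs Keq = 1.0840e+04 ⇒ Q<K, forward
Step 1:
                    L           C           B
  I             8.254      0.2588      0.2326
  C           -0.2581     -0.2581       0.129
  E             7.996  7.2236e-04      0.3616
  solve Keq expr → x = 0.129; check Q = 1.0840e+04
Then add 0.0516 M of B.
Step 2:
                    L           C           B
  I             7.996  7.2236e-04      0.4132
  C        4.9789e-05  4.9789e-05 -2.4894e-05
  E             7.996  7.7215e-04      0.4132
  solve Keq expr → x = -2.4894e-05; check Q = 1.0840e+04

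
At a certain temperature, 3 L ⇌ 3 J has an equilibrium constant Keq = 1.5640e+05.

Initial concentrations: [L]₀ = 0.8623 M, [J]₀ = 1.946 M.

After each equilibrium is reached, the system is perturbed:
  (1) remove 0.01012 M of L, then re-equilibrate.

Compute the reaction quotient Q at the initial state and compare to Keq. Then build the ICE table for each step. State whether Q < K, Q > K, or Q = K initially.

Q₀ = 11.49 vs Keq = 1.5640e+05 ⇒ Q<K, forward
Step 1:
                  L         J
  init       0.8623     1.946
  Δ         -0.8111    0.8111
  eq        0.05117     2.757
  solve Keq expr → x = 0.2704; check Q = 1.5640e+05
Then remove 0.01012 M of L.
Step 2:
                  L         J
  init      0.04105     2.757
  Δ        0.009936 -0.009936
  eq        0.05099     2.747
  solve Keq expr → x = -0.003312; check Q = 1.5640e+05

Q₀ = 11.49; Q < K (proceeds forward)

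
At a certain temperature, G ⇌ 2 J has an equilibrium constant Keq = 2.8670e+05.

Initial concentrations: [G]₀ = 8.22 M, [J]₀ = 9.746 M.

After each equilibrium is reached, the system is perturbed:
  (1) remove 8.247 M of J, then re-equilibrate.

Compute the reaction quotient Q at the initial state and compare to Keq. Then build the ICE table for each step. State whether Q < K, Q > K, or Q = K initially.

Q₀ = 11.56; Q < K (proceeds forward)

Q₀ = 11.56 vs Keq = 2.8670e+05 ⇒ Q<K, forward
Step 1:
                   G          J
  init          8.22      9.746
  Δ           -8.218      16.44
  eq        0.002391      26.18
  solve Keq expr → x = 8.218; check Q = 2.8670e+05
Then remove 8.247 M of J.
Step 2:
                   G          J
  init      0.002391      17.93
  Δ        -0.001269   0.002537
  eq        0.001122      17.94
  solve Keq expr → x = 0.001269; check Q = 2.8670e+05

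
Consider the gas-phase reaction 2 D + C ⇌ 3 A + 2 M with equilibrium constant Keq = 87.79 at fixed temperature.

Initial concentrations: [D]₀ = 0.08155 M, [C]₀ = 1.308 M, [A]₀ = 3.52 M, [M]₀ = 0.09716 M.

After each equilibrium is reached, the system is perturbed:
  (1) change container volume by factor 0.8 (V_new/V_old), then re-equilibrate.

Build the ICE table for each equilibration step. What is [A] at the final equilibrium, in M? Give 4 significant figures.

Q₀ = 47.33 vs Keq = 87.79 ⇒ Q<K, forward
Step 1:
                   D          C          A          M
  init       0.08155      1.308       3.52    0.09716
  Δ         -0.01295  -0.006477    0.01943    0.01295
  eq          0.0686      1.302      3.539     0.1101
  solve Keq expr → x = 0.006477; check Q = 87.79
Then change container volume by factor 0.8 (V_new/V_old).
Step 2:
                   D          C          A          M
  init       0.08574      1.627      4.424     0.1376
  Δ          0.01163   0.005814   -0.01744   -0.01163
  eq         0.09737      1.633      4.407      0.126
  solve Keq expr → x = -0.005814; check Q = 87.79

[A]_eq = 4.407 M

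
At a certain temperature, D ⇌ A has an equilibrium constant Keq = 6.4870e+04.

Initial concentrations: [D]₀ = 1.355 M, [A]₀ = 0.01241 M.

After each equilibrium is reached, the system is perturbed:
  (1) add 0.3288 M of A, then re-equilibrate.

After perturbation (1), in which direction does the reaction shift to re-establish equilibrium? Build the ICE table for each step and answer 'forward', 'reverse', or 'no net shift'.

Q₀ = 0.009159 vs Keq = 6.4870e+04 ⇒ Q<K, forward
Step 1:
                  D         A
  I           1.355   0.01241
  C          -1.355     1.355
  E       2.1079e-05     1.367
  solve Keq expr → x = 1.355; check Q = 6.4870e+04
Then add 0.3288 M of A.
Step 2:
                  D         A
  I       2.1079e-05     1.696
  C       5.0685e-06 -5.0685e-06
  E       2.6147e-05     1.696
  solve Keq expr → x = -5.0685e-06; check Q = 6.4870e+04

Direction: reverse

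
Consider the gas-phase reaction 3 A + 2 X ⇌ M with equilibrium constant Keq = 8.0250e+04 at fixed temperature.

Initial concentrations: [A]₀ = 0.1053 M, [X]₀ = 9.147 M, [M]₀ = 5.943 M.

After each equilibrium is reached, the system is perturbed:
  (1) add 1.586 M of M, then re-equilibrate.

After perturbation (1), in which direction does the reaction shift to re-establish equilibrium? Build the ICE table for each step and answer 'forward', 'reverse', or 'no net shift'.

Q₀ = 60.84 vs Keq = 8.0250e+04 ⇒ Q<K, forward
Step 1:
                  A         X         M
  I          0.1053     9.147     5.943
  C        -0.09564  -0.06376   0.03188
  E        0.009663     9.083     5.975
  solve Keq expr → x = 0.03188; check Q = 8.0250e+04
Then add 1.586 M of M.
Step 2:
                  A         X         M
  I        0.009663     9.083     7.561
  C       7.8836e-04 5.2558e-04 -2.6279e-04
  E         0.01045     9.084     7.561
  solve Keq expr → x = -2.6279e-04; check Q = 8.0250e+04

Direction: reverse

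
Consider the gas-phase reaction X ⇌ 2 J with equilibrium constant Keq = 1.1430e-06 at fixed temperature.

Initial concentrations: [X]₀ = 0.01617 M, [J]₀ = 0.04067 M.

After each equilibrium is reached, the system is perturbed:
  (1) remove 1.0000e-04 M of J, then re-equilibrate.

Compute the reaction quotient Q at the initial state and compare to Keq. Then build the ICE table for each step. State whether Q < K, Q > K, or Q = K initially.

Q₀ = 0.1023; Q > K (proceeds reverse)

Q₀ = 0.1023 vs Keq = 1.1430e-06 ⇒ Q>K, reverse
Step 1:
                    X           J
  Initial     0.01617     0.04067
  Change      0.02023    -0.04047
  Equil        0.0364  2.0398e-04
  solve Keq expr → x = -0.02023; check Q = 1.1430e-06
Then remove 1.0000e-04 M of J.
Step 2:
                    X           J
  Initial      0.0364  1.0398e-04
  Change  -4.9930e-05  9.9860e-05
  Equil       0.03635  2.0384e-04
  solve Keq expr → x = 4.9930e-05; check Q = 1.1430e-06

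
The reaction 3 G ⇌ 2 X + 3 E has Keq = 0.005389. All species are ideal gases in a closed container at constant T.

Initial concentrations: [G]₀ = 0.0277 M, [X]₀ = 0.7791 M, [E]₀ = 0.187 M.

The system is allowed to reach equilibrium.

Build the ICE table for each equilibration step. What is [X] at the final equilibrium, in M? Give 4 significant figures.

Q₀ = 186.8 vs Keq = 0.005389 ⇒ Q>K, reverse
Step 1:
                  G         X         E
  I          0.0277    0.7791     0.187
  C          0.1473  -0.09823   -0.1473
  E           0.175    0.6809   0.03965
  solve Keq expr → x = -0.04912; check Q = 0.005389

[X]_eq = 0.6809 M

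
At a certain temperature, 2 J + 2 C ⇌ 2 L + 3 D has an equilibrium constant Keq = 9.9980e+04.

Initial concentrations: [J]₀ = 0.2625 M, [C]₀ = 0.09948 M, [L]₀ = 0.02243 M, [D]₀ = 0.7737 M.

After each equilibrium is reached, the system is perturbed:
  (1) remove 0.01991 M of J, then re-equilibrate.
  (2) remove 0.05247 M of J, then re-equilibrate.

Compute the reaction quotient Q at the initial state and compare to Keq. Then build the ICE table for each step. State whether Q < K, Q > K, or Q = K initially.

Q₀ = 0.3417 vs Keq = 9.9980e+04 ⇒ Q<K, forward
Step 1:
                    J           C           L           D
  Initial      0.2625     0.09948     0.02243      0.7737
  Change     -0.09745    -0.09745     0.09745      0.1462
  Equil         0.165    0.002027      0.1199      0.9199
  solve Keq expr → x = 0.04873; check Q = 9.9980e+04
Then remove 0.01991 M of J.
Step 2:
                    J           C           L           D
  Initial      0.1451    0.002027      0.1199      0.9199
  Change   2.6717e-04  2.6717e-04 -2.6717e-04 -4.0075e-04
  Equil        0.1454    0.002294      0.1196      0.9195
  solve Keq expr → x = -1.3358e-04; check Q = 9.9980e+04
Then remove 0.05247 M of J.
Step 3:
                    J           C           L           D
  Initial     0.09293    0.002294      0.1196      0.9195
  Change     0.001203    0.001203   -0.001203   -0.001805
  Equil       0.09414    0.003497      0.1184      0.9177
  solve Keq expr → x = -6.0164e-04; check Q = 9.9980e+04

Q₀ = 0.3417; Q < K (proceeds forward)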